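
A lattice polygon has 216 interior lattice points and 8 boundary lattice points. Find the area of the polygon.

219

Pick's theorem states A = I + B/2 − 1, so A = 216 + 8/2 − 1 = 219.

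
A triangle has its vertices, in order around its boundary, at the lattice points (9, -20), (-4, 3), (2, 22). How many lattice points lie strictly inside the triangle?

189

By the shoelace formula, twice the signed area is |(9·3 − (-4)·(-20)) + ((-4)·22 − 2·3) + (2·(-20) − 9·22)| = 385, so the area is 192.5.
Summing gcd(|Δx|,|Δy|) over the edges gives the boundary count: gcd(13,23) + gcd(6,19) + gcd(7,42) = 1+1+7 = 9.
Pick's theorem gives I = A − B/2 + 1 = 192.5 − 9/2 + 1 = 189.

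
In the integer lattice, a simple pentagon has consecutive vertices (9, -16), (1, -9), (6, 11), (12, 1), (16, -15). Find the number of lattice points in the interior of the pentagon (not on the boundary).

216

By the shoelace formula, twice the signed area is |[9·(-9) − 1·(-16)] + [1·11 − 6·(-9)] + [6·1 − 12·11] + [12·(-15) − 16·1] + [16·(-16) − 9·(-15)]| = 443, so the area is 443/2.
Summing gcd(|Δx|,|Δy|) over the edges gives the boundary count: gcd(8,7) + gcd(5,20) + gcd(6,10) + gcd(4,16) + gcd(7,1) = 1+5+2+4+1 = 13.
Pick's theorem gives I = A − B/2 + 1 = 443/2 − 13/2 + 1 = 216.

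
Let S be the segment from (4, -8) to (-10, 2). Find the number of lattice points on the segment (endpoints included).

3

The number of lattice points on a segment between lattice points is gcd(|Δx|,|Δy|) + 1 = gcd(14,10) + 1 = 2 + 1 = 3.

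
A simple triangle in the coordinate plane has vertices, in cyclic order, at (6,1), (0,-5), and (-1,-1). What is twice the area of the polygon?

30

By the shoelace formula, twice the signed area is |[6·(-5) − 0·1] + [0·(-1) − (-1)·(-5)] + [(-1)·1 − 6·(-1)]| = 30, so the area is 15.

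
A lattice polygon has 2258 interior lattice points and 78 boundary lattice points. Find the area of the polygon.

2296

By Pick's theorem, A = I + B/2 − 1 = 2258 + 78/2 − 1 = 2296.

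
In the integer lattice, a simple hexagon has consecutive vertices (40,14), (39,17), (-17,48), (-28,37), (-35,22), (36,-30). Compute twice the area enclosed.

5651

By the shoelace formula, twice the signed area is |[40·17 − 39·14] + [39·48 − (-17)·17] + [(-17)·37 − (-28)·48] + [(-28)·22 − (-35)·37] + [(-35)·(-30) − 36·22] + [36·14 − 40·(-30)]| = 5651, so the area is 2825.5.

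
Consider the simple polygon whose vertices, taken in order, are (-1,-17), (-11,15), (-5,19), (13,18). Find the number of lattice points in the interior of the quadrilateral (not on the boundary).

By the shoelace formula, twice the signed area is |[(-1)·15 − (-11)·(-17)] + [(-11)·19 − (-5)·15] + [(-5)·18 − 13·19] + [13·(-17) − (-1)·18]| = 876, so the area is 438.
The number of boundary lattice points is Σ gcd(|Δx|,|Δy|) = gcd(10,32) + gcd(6,4) + gcd(18,1) + gcd(14,35) = 2+2+1+7 = 12.
Pick's theorem gives I = A − B/2 + 1 = 438 − 12/2 + 1 = 433.

433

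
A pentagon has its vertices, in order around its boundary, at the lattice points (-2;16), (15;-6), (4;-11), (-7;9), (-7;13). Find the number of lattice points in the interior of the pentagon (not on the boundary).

259

The shoelace formula gives twice the area as |((-2)·(-6) − 15·16) + (15·(-11) − 4·(-6)) + (4·9 − (-7)·(-11)) + ((-7)·13 − (-7)·9) + ((-7)·16 − (-2)·13)| = 524, so the area is 262.
Along each edge there are gcd(|Δx|,|Δy|)+1 lattice points, so counting each shared vertex once the boundary has gcd(17,22) + gcd(11,5) + gcd(11,20) + gcd(0,4) + gcd(5,3) = 1+1+1+4+1 = 8.
By Pick's theorem A = I + B/2 − 1, so I = 262 − 8/2 + 1 = 259.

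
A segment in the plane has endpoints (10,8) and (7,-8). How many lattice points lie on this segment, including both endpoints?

2

The number of lattice points on a segment between lattice points is gcd(|Δx|,|Δy|) + 1 = gcd(3,16) + 1 = 1 + 1 = 2.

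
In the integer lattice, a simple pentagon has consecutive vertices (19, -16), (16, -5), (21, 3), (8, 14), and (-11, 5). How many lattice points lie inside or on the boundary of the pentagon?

434

By the shoelace formula, twice the signed area is |[19·(-5) − 16·(-16)] + [16·3 − 21·(-5)] + [21·14 − 8·3] + [8·5 − (-11)·14] + [(-11)·(-16) − 19·5]| = 859, so the area is 859/2.
The number of boundary lattice points is Σ gcd(|Δx|,|Δy|) = gcd(3,11) + gcd(5,8) + gcd(13,11) + gcd(19,9) + gcd(30,21) = 1+1+1+1+3 = 7.
Pick's theorem gives I = A − B/2 + 1 = 859/2 − 7/2 + 1 = 427, so the closed region contains I + B = 427 + 7 = 434 lattice points.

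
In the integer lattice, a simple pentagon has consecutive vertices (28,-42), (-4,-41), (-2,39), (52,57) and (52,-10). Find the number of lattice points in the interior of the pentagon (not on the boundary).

By the shoelace formula, twice the signed area is |(28·(-41) − (-4)·(-42)) + ((-4)·39 − (-2)·(-41)) + ((-2)·57 − 52·39) + (52·(-10) − 52·57) + (52·(-42) − 28·(-10))| = 9084, so the area is 4542.
The number of boundary lattice points is Σ gcd(|Δx|,|Δy|) = gcd(32,1) + gcd(2,80) + gcd(54,18) + gcd(0,67) + gcd(24,32) = 1+2+18+67+8 = 96.
By Pick's theorem A = I + B/2 − 1, so I = 4542 − 96/2 + 1 = 4495.

4495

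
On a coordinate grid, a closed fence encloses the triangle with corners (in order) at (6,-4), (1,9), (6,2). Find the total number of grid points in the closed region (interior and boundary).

By the shoelace formula, twice the signed area is |(6·9 − 1·(-4)) + (1·2 − 6·9) + (6·(-4) − 6·2)| = 30, so the area is 15.
Summing gcd(|Δx|,|Δy|) over the edges gives the boundary count: gcd(5,13) + gcd(5,7) + gcd(0,6) = 1+1+6 = 8.
Pick's theorem gives I = A − B/2 + 1 = 15 − 8/2 + 1 = 12, so the closed region contains I + B = 12 + 8 = 20 lattice points.

20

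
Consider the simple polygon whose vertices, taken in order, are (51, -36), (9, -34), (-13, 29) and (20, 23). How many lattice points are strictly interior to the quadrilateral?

By the shoelace formula, twice the signed area is |(51·(-34) − 9·(-36)) + (9·29 − (-13)·(-34)) + ((-13)·23 − 20·29) + (20·(-36) − 51·23)| = 4363, so the area is 4363/2.
Summing gcd(|Δx|,|Δy|) over the edges gives the boundary count: gcd(42,2) + gcd(22,63) + gcd(33,6) + gcd(31,59) = 2+1+3+1 = 7.
By Pick's theorem A = I + B/2 − 1, so I = 4363/2 − 7/2 + 1 = 2179.

2179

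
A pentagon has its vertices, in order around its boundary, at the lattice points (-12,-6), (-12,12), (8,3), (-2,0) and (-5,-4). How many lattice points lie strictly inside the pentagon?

By the shoelace formula, twice the signed area is |((-12)·12 − (-12)·(-6)) + ((-12)·3 − 8·12) + (8·0 − (-2)·3) + ((-2)·(-4) − (-5)·0) + ((-5)·(-6) − (-12)·(-4))| = 352, so the area is 176.
Summing gcd(|Δx|,|Δy|) over the edges gives the boundary count: gcd(0,18) + gcd(20,9) + gcd(10,3) + gcd(3,4) + gcd(7,2) = 18+1+1+1+1 = 22.
Pick's theorem gives I = A − B/2 + 1 = 176 − 22/2 + 1 = 166.

166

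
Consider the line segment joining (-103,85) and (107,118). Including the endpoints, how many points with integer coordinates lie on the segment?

4

The number of lattice points on a segment between lattice points is gcd(|Δx|,|Δy|) + 1 = gcd(210,33) + 1 = 3 + 1 = 4.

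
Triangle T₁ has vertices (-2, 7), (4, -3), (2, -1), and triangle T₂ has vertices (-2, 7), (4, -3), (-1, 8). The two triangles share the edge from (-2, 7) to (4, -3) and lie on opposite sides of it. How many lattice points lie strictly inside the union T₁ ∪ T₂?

The union is the simple quadrilateral with vertices (-2, 7), (2, -1), (4, -3), (-1, 8) in order.
The shoelace formula gives twice the area as |((-2)·(-1) − 2·7) + (2·(-3) − 4·(-1)) + (4·8 − (-1)·(-3)) + ((-1)·7 − (-2)·8)| = 24, so the area is 12.
Summing gcd(|Δx|,|Δy|) over the edges gives the boundary count: gcd(4,8) + gcd(2,2) + gcd(5,11) + gcd(1,1) = 4+2+1+1 = 8.
By Pick's theorem I = A − B/2 + 1 = 12 − 8/2 + 1 = 9.

9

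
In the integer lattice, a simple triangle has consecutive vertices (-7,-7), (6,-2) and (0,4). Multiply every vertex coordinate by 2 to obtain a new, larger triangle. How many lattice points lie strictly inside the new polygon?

209

The shoelace formula gives twice the area as |((-7)·(-2) − 6·(-7)) + (6·4 − 0·(-2)) + (0·(-7) − (-7)·4)| = 108, so the area is 54.
The number of boundary lattice points is Σ gcd(|Δx|,|Δy|) = gcd(13,5) + gcd(6,6) + gcd(7,11) = 1+6+1 = 8.
Scaling by 2 multiplies the area by 2² = 4 (so the new area is 216) and multiplies the boundary lattice-point count by 2, giving 16.
By Pick's theorem, the interior count of the dilated polygon is 216 − 16/2 + 1 = 209.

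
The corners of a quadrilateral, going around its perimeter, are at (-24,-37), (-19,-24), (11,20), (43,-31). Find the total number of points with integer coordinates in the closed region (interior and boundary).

Using the shoelace formula, 2A = |[(-24)·(-24) − (-19)·(-37)] + [(-19)·20 − 11·(-24)] + [11·(-31) − 43·20] + [43·(-37) − (-24)·(-31)]| = 3779, so the area is 3779/2.
The number of boundary lattice points is Σ gcd(|Δx|,|Δy|) = gcd(5,13) + gcd(30,44) + gcd(32,51) + gcd(67,6) = 1+2+1+1 = 5.
Pick's theorem gives I = A − B/2 + 1 = 3779/2 − 5/2 + 1 = 1888, so the closed region contains I + B = 1888 + 5 = 1893 lattice points.

1893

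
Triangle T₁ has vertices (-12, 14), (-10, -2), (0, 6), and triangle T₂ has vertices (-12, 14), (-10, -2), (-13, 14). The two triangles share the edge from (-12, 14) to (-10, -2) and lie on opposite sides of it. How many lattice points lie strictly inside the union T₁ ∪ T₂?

The union is the simple quadrilateral with vertices (-12, 14), (0, 6), (-10, -2), (-13, 14) in order.
Using the shoelace formula, 2A = |[(-12)·6 − 0·14] + [0·(-2) − (-10)·6] + [(-10)·14 − (-13)·(-2)] + [(-13)·14 − (-12)·14]| = 192, so the area is 96.
Along each edge there are gcd(|Δx|,|Δy|)+1 lattice points, so counting each shared vertex once the boundary has gcd(12,8) + gcd(10,8) + gcd(3,16) + gcd(1,0) = 4+2+1+1 = 8.
By Pick's theorem I = A − B/2 + 1 = 96 − 8/2 + 1 = 93.

93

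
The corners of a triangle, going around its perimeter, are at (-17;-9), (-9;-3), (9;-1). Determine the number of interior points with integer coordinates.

44

The shoelace formula gives twice the area as |((-17)·(-3) − (-9)·(-9)) + ((-9)·(-1) − 9·(-3)) + (9·(-9) − (-17)·(-1))| = 92, so the area is 46.
Summing gcd(|Δx|,|Δy|) over the edges gives the boundary count: gcd(8,6) + gcd(18,2) + gcd(26,8) = 2+2+2 = 6.
Pick's theorem gives I = A − B/2 + 1 = 46 − 6/2 + 1 = 44.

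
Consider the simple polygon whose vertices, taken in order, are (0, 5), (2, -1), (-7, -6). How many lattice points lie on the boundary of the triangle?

Summing gcd(|Δx|,|Δy|) over the edges gives the boundary count: gcd(2,6) + gcd(9,5) + gcd(7,11) = 2+1+1 = 4.

4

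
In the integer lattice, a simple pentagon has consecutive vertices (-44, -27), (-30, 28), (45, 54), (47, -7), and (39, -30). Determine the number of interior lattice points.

5641

Using the shoelace formula, 2A = |((-44)·28 − (-30)·(-27)) + ((-30)·54 − 45·28) + (45·(-7) − 47·54) + (47·(-30) − 39·(-7)) + (39·(-27) − (-44)·(-30))| = 11285, so the area is 11285/2.
Summing gcd(|Δx|,|Δy|) over the edges gives the boundary count: gcd(14,55) + gcd(75,26) + gcd(2,61) + gcd(8,23) + gcd(83,3) = 1+1+1+1+1 = 5.
By Pick's theorem A = I + B/2 − 1, so I = 11285/2 − 5/2 + 1 = 5641.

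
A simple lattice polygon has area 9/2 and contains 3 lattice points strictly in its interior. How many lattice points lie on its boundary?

5

Pick's theorem gives A = I + B/2 − 1, so B = 2(A − I + 1) = 2(9/2 − 3 + 1) = 5.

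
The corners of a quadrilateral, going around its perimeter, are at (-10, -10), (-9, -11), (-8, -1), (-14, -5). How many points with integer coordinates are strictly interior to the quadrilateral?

27

By the shoelace formula, twice the signed area is |[(-10)·(-11) − (-9)·(-10)] + [(-9)·(-1) − (-8)·(-11)] + [(-8)·(-5) − (-14)·(-1)] + [(-14)·(-10) − (-10)·(-5)]| = 57, so the area is 57/2.
The number of boundary lattice points is Σ gcd(|Δx|,|Δy|) = gcd(1,1) + gcd(1,10) + gcd(6,4) + gcd(4,5) = 1+1+2+1 = 5.
By Pick's theorem A = I + B/2 − 1, so I = 57/2 − 5/2 + 1 = 27.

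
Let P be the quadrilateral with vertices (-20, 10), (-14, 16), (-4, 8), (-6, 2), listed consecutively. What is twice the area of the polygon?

By the shoelace formula, twice the signed area is |((-20)·16 − (-14)·10) + ((-14)·8 − (-4)·16) + ((-4)·2 − (-6)·8) + ((-6)·10 − (-20)·2)| = 208, so the area is 104.

208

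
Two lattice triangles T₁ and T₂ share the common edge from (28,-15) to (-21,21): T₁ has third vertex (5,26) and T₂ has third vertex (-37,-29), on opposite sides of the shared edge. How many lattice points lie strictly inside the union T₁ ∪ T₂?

2102

The union is the simple quadrilateral with vertices (28,-15), (5,26), (-21,21), (-37,-29) in order.
Using the shoelace formula, 2A = |[28·26 − 5·(-15)] + [5·21 − (-21)·26] + [(-21)·(-29) − (-37)·21] + [(-37)·(-15) − 28·(-29)]| = 4207, so the area is 2103.5.
Along each edge there are gcd(|Δx|,|Δy|)+1 lattice points, so counting each shared vertex once the boundary has gcd(23,41) + gcd(26,5) + gcd(16,50) + gcd(65,14) = 1+1+2+1 = 5.
By Pick's theorem I = A − B/2 + 1 = 2103.5 − 5/2 + 1 = 2102.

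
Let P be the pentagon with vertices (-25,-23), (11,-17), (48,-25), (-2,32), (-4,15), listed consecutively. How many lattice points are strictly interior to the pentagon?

1631

By the shoelace formula, twice the signed area is |[(-25)·(-17) − 11·(-23)] + [11·(-25) − 48·(-17)] + [48·32 − (-2)·(-25)] + [(-2)·15 − (-4)·32] + [(-4)·(-23) − (-25)·15]| = 3270, so the area is 1635.
Summing gcd(|Δx|,|Δy|) over the edges gives the boundary count: gcd(36,6) + gcd(37,8) + gcd(50,57) + gcd(2,17) + gcd(21,38) = 6+1+1+1+1 = 10.
Pick's theorem gives I = A − B/2 + 1 = 1635 − 10/2 + 1 = 1631.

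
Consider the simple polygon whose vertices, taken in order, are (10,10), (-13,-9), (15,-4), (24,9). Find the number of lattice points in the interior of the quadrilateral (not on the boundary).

303

The shoelace formula gives twice the area as |(10·(-9) − (-13)·10) + ((-13)·(-4) − 15·(-9)) + (15·9 − 24·(-4)) + (24·10 − 10·9)| = 608, so the area is 304.
The number of boundary lattice points is Σ gcd(|Δx|,|Δy|) = gcd(23,19) + gcd(28,5) + gcd(9,13) + gcd(14,1) = 1+1+1+1 = 4.
By Pick's theorem A = I + B/2 − 1, so I = 304 − 4/2 + 1 = 303.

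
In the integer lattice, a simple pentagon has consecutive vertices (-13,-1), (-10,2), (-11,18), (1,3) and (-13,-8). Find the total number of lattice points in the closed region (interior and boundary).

By the shoelace formula, twice the signed area is |((-13)·2 − (-10)·(-1)) + ((-10)·18 − (-11)·2) + ((-11)·3 − 1·18) + (1·(-8) − (-13)·3) + ((-13)·(-1) − (-13)·(-8))| = 305, so the area is 305/2.
Along each edge there are gcd(|Δx|,|Δy|)+1 lattice points, so counting each shared vertex once the boundary has gcd(3,3) + gcd(1,16) + gcd(12,15) + gcd(14,11) + gcd(0,7) = 3+1+3+1+7 = 15.
Pick's theorem gives I = A − B/2 + 1 = 305/2 − 15/2 + 1 = 146, so the closed region contains I + B = 146 + 15 = 161 lattice points.

161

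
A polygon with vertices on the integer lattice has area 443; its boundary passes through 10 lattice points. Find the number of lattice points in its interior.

439

From Pick's theorem, I = A − B/2 + 1 = 443 − 10/2 + 1 = 439.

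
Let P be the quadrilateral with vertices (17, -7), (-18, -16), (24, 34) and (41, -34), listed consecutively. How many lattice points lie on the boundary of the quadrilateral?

23

The number of boundary lattice points is Σ gcd(|Δx|,|Δy|) = gcd(35,9) + gcd(42,50) + gcd(17,68) + gcd(24,27) = 1+2+17+3 = 23.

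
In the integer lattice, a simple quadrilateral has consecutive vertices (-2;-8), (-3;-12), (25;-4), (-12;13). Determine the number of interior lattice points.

353

The shoelace formula gives twice the area as |((-2)·(-12) − (-3)·(-8)) + ((-3)·(-4) − 25·(-12)) + (25·13 − (-12)·(-4)) + ((-12)·(-8) − (-2)·13)| = 711, so the area is 355.5.
The number of boundary lattice points is Σ gcd(|Δx|,|Δy|) = gcd(1,4) + gcd(28,8) + gcd(37,17) + gcd(10,21) = 1+4+1+1 = 7.
By Pick's theorem A = I + B/2 − 1, so I = 355.5 − 7/2 + 1 = 353.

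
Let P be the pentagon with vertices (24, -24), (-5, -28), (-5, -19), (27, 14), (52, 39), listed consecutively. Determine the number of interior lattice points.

1106

Using the shoelace formula, 2A = |(24·(-28) − (-5)·(-24)) + ((-5)·(-19) − (-5)·(-28)) + ((-5)·14 − 27·(-19)) + (27·39 − 52·14) + (52·(-24) − 24·39)| = 2253, so the area is 1126.5.
The number of boundary lattice points is Σ gcd(|Δx|,|Δy|) = gcd(29,4) + gcd(0,9) + gcd(32,33) + gcd(25,25) + gcd(28,63) = 1+9+1+25+7 = 43.
Pick's theorem gives I = A − B/2 + 1 = 1126.5 − 43/2 + 1 = 1106.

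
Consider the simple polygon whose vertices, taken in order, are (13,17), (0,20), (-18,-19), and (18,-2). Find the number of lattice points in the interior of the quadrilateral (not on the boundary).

The shoelace formula gives twice the area as |(13·20 − 0·17) + (0·(-19) − (-18)·20) + ((-18)·(-2) − 18·(-19)) + (18·17 − 13·(-2))| = 1330, so the area is 665.
Summing gcd(|Δx|,|Δy|) over the edges gives the boundary count: gcd(13,3) + gcd(18,39) + gcd(36,17) + gcd(5,19) = 1+3+1+1 = 6.
By Pick's theorem A = I + B/2 − 1, so I = 665 − 6/2 + 1 = 663.

663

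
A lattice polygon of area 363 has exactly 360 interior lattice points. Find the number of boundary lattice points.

Pick's theorem gives A = I + B/2 − 1, so B = 2(A − I + 1) = 2(363 − 360 + 1) = 8.

8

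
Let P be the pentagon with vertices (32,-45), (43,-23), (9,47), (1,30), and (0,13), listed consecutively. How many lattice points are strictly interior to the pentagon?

Using the shoelace formula, 2A = |(32·(-23) − 43·(-45)) + (43·47 − 9·(-23)) + (9·30 − 1·47) + (1·13 − 0·30) + (0·(-45) − 32·13)| = 3247, so the area is 1623.5.
Along each edge there are gcd(|Δx|,|Δy|)+1 lattice points, so counting each shared vertex once the boundary has gcd(11,22) + gcd(34,70) + gcd(8,17) + gcd(1,17) + gcd(32,58) = 11+2+1+1+2 = 17.
Pick's theorem gives I = A − B/2 + 1 = 1623.5 − 17/2 + 1 = 1616.

1616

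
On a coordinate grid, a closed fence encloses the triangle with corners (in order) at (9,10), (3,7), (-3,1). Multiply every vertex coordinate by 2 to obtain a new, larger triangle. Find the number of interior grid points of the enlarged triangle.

25

Using the shoelace formula, 2A = |(9·7 − 3·10) + (3·1 − (-3)·7) + ((-3)·10 − 9·1)| = 18, so the area is 9.
The number of boundary lattice points is Σ gcd(|Δx|,|Δy|) = gcd(6,3) + gcd(6,6) + gcd(12,9) = 3+6+3 = 12.
Scaling by 2 multiplies the area by 2² = 4 (so the new area is 36) and multiplies the boundary lattice-point count by 2, giving 24.
By Pick's theorem, the interior count of the dilated polygon is 36 − 24/2 + 1 = 25.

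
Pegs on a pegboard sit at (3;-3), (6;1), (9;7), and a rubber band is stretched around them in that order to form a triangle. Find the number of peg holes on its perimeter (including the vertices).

Along each edge there are gcd(|Δx|,|Δy|)+1 lattice points, so counting each shared vertex once the boundary has gcd(3,4) + gcd(3,6) + gcd(6,10) = 1+3+2 = 6.

6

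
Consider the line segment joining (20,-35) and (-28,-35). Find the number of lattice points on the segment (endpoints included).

The number of lattice points on a segment between lattice points is gcd(|Δx|,|Δy|) + 1 = gcd(48,0) + 1 = 48 + 1 = 49.

49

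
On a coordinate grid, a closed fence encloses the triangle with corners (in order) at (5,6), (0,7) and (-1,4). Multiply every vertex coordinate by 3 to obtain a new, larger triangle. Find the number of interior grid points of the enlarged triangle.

67

By the shoelace formula, twice the signed area is |[5·7 − 0·6] + [0·4 − (-1)·7] + [(-1)·6 − 5·4]| = 16, so the area is 8.
Along each edge there are gcd(|Δx|,|Δy|)+1 lattice points, so counting each shared vertex once the boundary has gcd(5,1) + gcd(1,3) + gcd(6,2) = 1+1+2 = 4.
Scaling by 3 multiplies the area by 3² = 9 (so the new area is 72) and multiplies the boundary lattice-point count by 3, giving 12.
By Pick's theorem, the interior count of the dilated polygon is 72 − 12/2 + 1 = 67.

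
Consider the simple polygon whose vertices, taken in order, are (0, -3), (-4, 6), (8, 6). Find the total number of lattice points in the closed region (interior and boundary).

By the shoelace formula, twice the signed area is |[0·6 − (-4)·(-3)] + [(-4)·6 − 8·6] + [8·(-3) − 0·6]| = 108, so the area is 54.
The number of boundary lattice points is Σ gcd(|Δx|,|Δy|) = gcd(4,9) + gcd(12,0) + gcd(8,9) = 1+12+1 = 14.
Pick's theorem gives I = A − B/2 + 1 = 54 − 14/2 + 1 = 48, so the closed region contains I + B = 48 + 14 = 62 lattice points.

62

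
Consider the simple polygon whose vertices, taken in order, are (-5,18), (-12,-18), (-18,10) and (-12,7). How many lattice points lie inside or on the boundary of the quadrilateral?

167

By the shoelace formula, twice the signed area is |((-5)·(-18) − (-12)·18) + ((-12)·10 − (-18)·(-18)) + ((-18)·7 − (-12)·10) + ((-12)·18 − (-5)·7)| = 325, so the area is 162.5.
The number of boundary lattice points is Σ gcd(|Δx|,|Δy|) = gcd(7,36) + gcd(6,28) + gcd(6,3) + gcd(7,11) = 1+2+3+1 = 7.
Pick's theorem gives I = A − B/2 + 1 = 162.5 − 7/2 + 1 = 160, so the closed region contains I + B = 160 + 7 = 167 lattice points.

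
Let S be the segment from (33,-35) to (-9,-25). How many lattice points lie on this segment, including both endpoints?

3

The number of lattice points on a segment between lattice points is gcd(|Δx|,|Δy|) + 1 = gcd(42,10) + 1 = 2 + 1 = 3.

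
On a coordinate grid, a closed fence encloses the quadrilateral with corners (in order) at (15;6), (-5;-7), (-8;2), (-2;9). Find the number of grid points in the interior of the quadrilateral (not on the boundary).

176

Using the shoelace formula, 2A = |[15·(-7) − (-5)·6] + [(-5)·2 − (-8)·(-7)] + [(-8)·9 − (-2)·2] + [(-2)·6 − 15·9]| = 356, so the area is 178.
Summing gcd(|Δx|,|Δy|) over the edges gives the boundary count: gcd(20,13) + gcd(3,9) + gcd(6,7) + gcd(17,3) = 1+3+1+1 = 6.
Pick's theorem gives I = A − B/2 + 1 = 178 − 6/2 + 1 = 176.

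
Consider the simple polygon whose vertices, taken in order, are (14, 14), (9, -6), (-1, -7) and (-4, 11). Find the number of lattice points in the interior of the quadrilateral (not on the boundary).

Using the shoelace formula, 2A = |[14·(-6) − 9·14] + [9·(-7) − (-1)·(-6)] + [(-1)·11 − (-4)·(-7)] + [(-4)·14 − 14·11]| = 528, so the area is 264.
Along each edge there are gcd(|Δx|,|Δy|)+1 lattice points, so counting each shared vertex once the boundary has gcd(5,20) + gcd(10,1) + gcd(3,18) + gcd(18,3) = 5+1+3+3 = 12.
Pick's theorem gives I = A − B/2 + 1 = 264 − 12/2 + 1 = 259.

259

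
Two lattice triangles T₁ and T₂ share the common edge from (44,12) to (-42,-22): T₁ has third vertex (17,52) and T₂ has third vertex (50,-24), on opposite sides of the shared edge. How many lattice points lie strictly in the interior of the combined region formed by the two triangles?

3825

The union is the simple quadrilateral with vertices (44,12), (17,52), (-42,-22), (50,-24) in order.
Using the shoelace formula, 2A = |[44·52 − 17·12] + [17·(-22) − (-42)·52] + [(-42)·(-24) − 50·(-22)] + [50·12 − 44·(-24)]| = 7658, so the area is 3829.
The number of boundary lattice points is Σ gcd(|Δx|,|Δy|) = gcd(27,40) + gcd(59,74) + gcd(92,2) + gcd(6,36) = 1+1+2+6 = 10.
By Pick's theorem I = A − B/2 + 1 = 3829 − 10/2 + 1 = 3825.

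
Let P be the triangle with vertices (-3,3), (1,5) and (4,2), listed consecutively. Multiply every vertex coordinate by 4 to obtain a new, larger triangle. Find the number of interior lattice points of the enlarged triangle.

133

By the shoelace formula, twice the signed area is |((-3)·5 − 1·3) + (1·2 − 4·5) + (4·3 − (-3)·2)| = 18, so the area is 9.
The number of boundary lattice points is Σ gcd(|Δx|,|Δy|) = gcd(4,2) + gcd(3,3) + gcd(7,1) = 2+3+1 = 6.
Scaling by 4 multiplies the area by 4² = 16 (so the new area is 144) and multiplies the boundary lattice-point count by 4, giving 24.
By Pick's theorem, the interior count of the dilated polygon is 144 − 24/2 + 1 = 133.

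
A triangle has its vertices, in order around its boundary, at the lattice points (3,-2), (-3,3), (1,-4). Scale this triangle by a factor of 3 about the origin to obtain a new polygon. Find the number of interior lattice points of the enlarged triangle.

The shoelace formula gives twice the area as |(3·3 − (-3)·(-2)) + ((-3)·(-4) − 1·3) + (1·(-2) − 3·(-4))| = 22, so the area is 11.
Summing gcd(|Δx|,|Δy|) over the edges gives the boundary count: gcd(6,5) + gcd(4,7) + gcd(2,2) = 1+1+2 = 4.
Scaling by 3 multiplies the area by 3² = 9 (so the new area is 99) and multiplies the boundary lattice-point count by 3, giving 12.
By Pick's theorem, the interior count of the dilated polygon is 99 − 12/2 + 1 = 94.

94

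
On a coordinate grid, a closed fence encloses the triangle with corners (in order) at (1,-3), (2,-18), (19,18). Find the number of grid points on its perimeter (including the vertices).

The number of boundary lattice points is Σ gcd(|Δx|,|Δy|) = gcd(1,15) + gcd(17,36) + gcd(18,21) = 1+1+3 = 5.

5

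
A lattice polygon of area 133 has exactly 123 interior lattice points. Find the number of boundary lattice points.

22

Pick's theorem gives A = I + B/2 − 1, so B = 2(A − I + 1) = 2(133 − 123 + 1) = 22.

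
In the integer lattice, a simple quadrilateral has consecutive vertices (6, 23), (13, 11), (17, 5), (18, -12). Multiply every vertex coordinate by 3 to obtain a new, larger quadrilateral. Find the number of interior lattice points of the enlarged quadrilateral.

By the shoelace formula, twice the signed area is |(6·11 − 13·23) + (13·5 − 17·11) + (17·(-12) − 18·5) + (18·23 − 6·(-12))| = 163, so the area is 81.5.
Summing gcd(|Δx|,|Δy|) over the edges gives the boundary count: gcd(7,12) + gcd(4,6) + gcd(1,17) + gcd(12,35) = 1+2+1+1 = 5.
Scaling by 3 multiplies the area by 3² = 9 (so the new area is 1467/2) and multiplies the boundary lattice-point count by 3, giving 15.
By Pick's theorem, the interior count of the dilated polygon is 1467/2 − 15/2 + 1 = 727.

727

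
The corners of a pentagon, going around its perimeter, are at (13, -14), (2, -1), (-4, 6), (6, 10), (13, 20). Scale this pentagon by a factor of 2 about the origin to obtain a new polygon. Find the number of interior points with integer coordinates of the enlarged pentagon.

The shoelace formula gives twice the area as |(13·(-1) − 2·(-14)) + (2·6 − (-4)·(-1)) + ((-4)·10 − 6·6) + (6·20 − 13·10) + (13·(-14) − 13·20)| = 505, so the area is 252.5.
The number of boundary lattice points is Σ gcd(|Δx|,|Δy|) = gcd(11,13) + gcd(6,7) + gcd(10,4) + gcd(7,10) + gcd(0,34) = 1+1+2+1+34 = 39.
Scaling by 2 multiplies the area by 2² = 4 (so the new area is 1010) and multiplies the boundary lattice-point count by 2, giving 78.
By Pick's theorem, the interior count of the dilated polygon is 1010 − 78/2 + 1 = 972.

972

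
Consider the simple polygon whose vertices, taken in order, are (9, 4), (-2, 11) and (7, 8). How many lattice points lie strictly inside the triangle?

13

By the shoelace formula, twice the signed area is |[9·11 − (-2)·4] + [(-2)·8 − 7·11] + [7·4 − 9·8]| = 30, so the area is 15.
Summing gcd(|Δx|,|Δy|) over the edges gives the boundary count: gcd(11,7) + gcd(9,3) + gcd(2,4) = 1+3+2 = 6.
By Pick's theorem A = I + B/2 − 1, so I = 15 − 6/2 + 1 = 13.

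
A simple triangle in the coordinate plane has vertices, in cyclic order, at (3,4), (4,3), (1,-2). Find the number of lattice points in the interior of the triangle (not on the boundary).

The shoelace formula gives twice the area as |(3·3 − 4·4) + (4·(-2) − 1·3) + (1·4 − 3·(-2))| = 8, so the area is 4.
Summing gcd(|Δx|,|Δy|) over the edges gives the boundary count: gcd(1,1) + gcd(3,5) + gcd(2,6) = 1+1+2 = 4.
Pick's theorem gives I = A − B/2 + 1 = 4 − 4/2 + 1 = 3.

3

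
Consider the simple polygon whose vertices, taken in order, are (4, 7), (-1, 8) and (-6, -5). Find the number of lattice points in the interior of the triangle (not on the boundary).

By the shoelace formula, twice the signed area is |(4·8 − (-1)·7) + ((-1)·(-5) − (-6)·8) + ((-6)·7 − 4·(-5))| = 70, so the area is 35.
Summing gcd(|Δx|,|Δy|) over the edges gives the boundary count: gcd(5,1) + gcd(5,13) + gcd(10,12) = 1+1+2 = 4.
By Pick's theorem A = I + B/2 − 1, so I = 35 − 4/2 + 1 = 34.

34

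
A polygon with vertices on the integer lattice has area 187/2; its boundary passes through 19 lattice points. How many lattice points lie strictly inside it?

Pick's theorem A = I + B/2 − 1 rearranges to I = A − B/2 + 1 = 187/2 − 19/2 + 1 = 85.

85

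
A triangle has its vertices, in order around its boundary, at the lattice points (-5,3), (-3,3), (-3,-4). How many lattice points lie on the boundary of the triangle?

Summing gcd(|Δx|,|Δy|) over the edges gives the boundary count: gcd(2,0) + gcd(0,7) + gcd(2,7) = 2+7+1 = 10.

10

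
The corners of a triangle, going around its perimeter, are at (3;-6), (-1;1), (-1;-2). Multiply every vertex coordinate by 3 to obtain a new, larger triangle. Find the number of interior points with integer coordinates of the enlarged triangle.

43

Using the shoelace formula, 2A = |[3·1 − (-1)·(-6)] + [(-1)·(-2) − (-1)·1] + [(-1)·(-6) − 3·(-2)]| = 12, so the area is 6.
The number of boundary lattice points is Σ gcd(|Δx|,|Δy|) = gcd(4,7) + gcd(0,3) + gcd(4,4) = 1+3+4 = 8.
Scaling by 3 multiplies the area by 3² = 9 (so the new area is 54) and multiplies the boundary lattice-point count by 3, giving 24.
By Pick's theorem, the interior count of the dilated polygon is 54 − 24/2 + 1 = 43.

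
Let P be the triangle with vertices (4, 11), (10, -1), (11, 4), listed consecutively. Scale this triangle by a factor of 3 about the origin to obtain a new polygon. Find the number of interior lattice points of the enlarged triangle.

169

By the shoelace formula, twice the signed area is |(4·(-1) − 10·11) + (10·4 − 11·(-1)) + (11·11 − 4·4)| = 42, so the area is 21.
Summing gcd(|Δx|,|Δy|) over the edges gives the boundary count: gcd(6,12) + gcd(1,5) + gcd(7,7) = 6+1+7 = 14.
Scaling by 3 multiplies the area by 3² = 9 (so the new area is 189) and multiplies the boundary lattice-point count by 3, giving 42.
By Pick's theorem, the interior count of the dilated polygon is 189 − 42/2 + 1 = 169.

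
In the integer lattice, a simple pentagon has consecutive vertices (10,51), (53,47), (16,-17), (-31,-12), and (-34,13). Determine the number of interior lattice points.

By the shoelace formula, twice the signed area is |[10·47 − 53·51] + [53·(-17) − 16·47] + [16·(-12) − (-31)·(-17)] + [(-31)·13 − (-34)·(-12)] + [(-34)·51 − 10·13]| = 7280, so the area is 3640.
Summing gcd(|Δx|,|Δy|) over the edges gives the boundary count: gcd(43,4) + gcd(37,64) + gcd(47,5) + gcd(3,25) + gcd(44,38) = 1+1+1+1+2 = 6.
Pick's theorem gives I = A − B/2 + 1 = 3640 − 6/2 + 1 = 3638.

3638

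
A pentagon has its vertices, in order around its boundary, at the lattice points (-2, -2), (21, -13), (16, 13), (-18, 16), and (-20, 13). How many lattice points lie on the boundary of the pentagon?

Along each edge there are gcd(|Δx|,|Δy|)+1 lattice points, so counting each shared vertex once the boundary has gcd(23,11) + gcd(5,26) + gcd(34,3) + gcd(2,3) + gcd(18,15) = 1+1+1+1+3 = 7.

7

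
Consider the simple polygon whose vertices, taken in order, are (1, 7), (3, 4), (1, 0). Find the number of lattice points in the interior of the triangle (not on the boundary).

3

Using the shoelace formula, 2A = |(1·4 − 3·7) + (3·0 − 1·4) + (1·7 − 1·0)| = 14, so the area is 7.
The number of boundary lattice points is Σ gcd(|Δx|,|Δy|) = gcd(2,3) + gcd(2,4) + gcd(0,7) = 1+2+7 = 10.
Pick's theorem gives I = A − B/2 + 1 = 7 − 10/2 + 1 = 3.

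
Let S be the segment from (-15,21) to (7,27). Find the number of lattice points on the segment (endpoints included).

The number of lattice points on a segment between lattice points is gcd(|Δx|,|Δy|) + 1 = gcd(22,6) + 1 = 2 + 1 = 3.

3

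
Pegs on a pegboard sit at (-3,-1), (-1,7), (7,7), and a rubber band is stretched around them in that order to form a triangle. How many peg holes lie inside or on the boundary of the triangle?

The shoelace formula gives twice the area as |((-3)·7 − (-1)·(-1)) + ((-1)·7 − 7·7) + (7·(-1) − (-3)·7)| = 64, so the area is 32.
The number of boundary lattice points is Σ gcd(|Δx|,|Δy|) = gcd(2,8) + gcd(8,0) + gcd(10,8) = 2+8+2 = 12.
Pick's theorem gives I = A − B/2 + 1 = 32 − 12/2 + 1 = 27, so the closed region contains I + B = 27 + 12 = 39 lattice points.

39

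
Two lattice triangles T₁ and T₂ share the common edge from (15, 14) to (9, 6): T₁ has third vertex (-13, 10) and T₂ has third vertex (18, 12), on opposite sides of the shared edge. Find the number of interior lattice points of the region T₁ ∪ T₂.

114

The union is the simple quadrilateral with vertices (15, 14), (-13, 10), (9, 6), (18, 12) in order.
Using the shoelace formula, 2A = |[15·10 − (-13)·14] + [(-13)·6 − 9·10] + [9·12 − 18·6] + [18·14 − 15·12]| = 236, so the area is 118.
Along each edge there are gcd(|Δx|,|Δy|)+1 lattice points, so counting each shared vertex once the boundary has gcd(28,4) + gcd(22,4) + gcd(9,6) + gcd(3,2) = 4+2+3+1 = 10.
By Pick's theorem I = A − B/2 + 1 = 118 − 10/2 + 1 = 114.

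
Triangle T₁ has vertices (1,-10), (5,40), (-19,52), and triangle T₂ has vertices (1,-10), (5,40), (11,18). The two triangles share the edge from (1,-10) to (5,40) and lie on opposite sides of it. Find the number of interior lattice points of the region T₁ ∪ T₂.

The union is the simple quadrilateral with vertices (1,-10), (-19,52), (5,40), (11,18) in order.
The shoelace formula gives twice the area as |[1·52 − (-19)·(-10)] + [(-19)·40 − 5·52] + [5·18 − 11·40] + [11·(-10) − 1·18]| = 1636, so the area is 818.
The number of boundary lattice points is Σ gcd(|Δx|,|Δy|) = gcd(20,62) + gcd(24,12) + gcd(6,22) + gcd(10,28) = 2+12+2+2 = 18.
By Pick's theorem I = A − B/2 + 1 = 818 − 18/2 + 1 = 810.

810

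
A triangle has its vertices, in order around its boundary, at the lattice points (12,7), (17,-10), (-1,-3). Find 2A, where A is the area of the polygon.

By the shoelace formula, twice the signed area is |[12·(-10) − 17·7] + [17·(-3) − (-1)·(-10)] + [(-1)·7 − 12·(-3)]| = 271, so the area is 271/2.

271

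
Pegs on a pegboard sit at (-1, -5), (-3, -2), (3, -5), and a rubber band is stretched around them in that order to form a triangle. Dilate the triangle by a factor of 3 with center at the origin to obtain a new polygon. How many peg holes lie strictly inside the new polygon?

By the shoelace formula, twice the signed area is |((-1)·(-2) − (-3)·(-5)) + ((-3)·(-5) − 3·(-2)) + (3·(-5) − (-1)·(-5))| = 12, so the area is 6.
Summing gcd(|Δx|,|Δy|) over the edges gives the boundary count: gcd(2,3) + gcd(6,3) + gcd(4,0) = 1+3+4 = 8.
Scaling by 3 multiplies the area by 3² = 9 (so the new area is 54) and multiplies the boundary lattice-point count by 3, giving 24.
By Pick's theorem, the interior count of the dilated polygon is 54 − 24/2 + 1 = 43.

43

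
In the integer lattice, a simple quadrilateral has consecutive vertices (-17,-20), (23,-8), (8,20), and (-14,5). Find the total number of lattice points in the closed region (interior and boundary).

By the shoelace formula, twice the signed area is |[(-17)·(-8) − 23·(-20)] + [23·20 − 8·(-8)] + [8·5 − (-14)·20] + [(-14)·(-20) − (-17)·5]| = 1805, so the area is 902.5.
Summing gcd(|Δx|,|Δy|) over the edges gives the boundary count: gcd(40,12) + gcd(15,28) + gcd(22,15) + gcd(3,25) = 4+1+1+1 = 7.
Pick's theorem gives I = A − B/2 + 1 = 902.5 − 7/2 + 1 = 900, so the closed region contains I + B = 900 + 7 = 907 lattice points.

907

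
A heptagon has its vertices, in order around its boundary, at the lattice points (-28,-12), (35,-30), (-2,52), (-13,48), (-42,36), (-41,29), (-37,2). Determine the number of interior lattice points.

Using the shoelace formula, 2A = |((-28)·(-30) − 35·(-12)) + (35·52 − (-2)·(-30)) + ((-2)·48 − (-13)·52) + ((-13)·36 − (-42)·48) + ((-42)·29 − (-41)·36) + ((-41)·2 − (-37)·29) + ((-37)·(-12) − (-28)·2)| = 6897, so the area is 6897/2.
The number of boundary lattice points is Σ gcd(|Δx|,|Δy|) = gcd(63,18) + gcd(37,82) + gcd(11,4) + gcd(29,12) + gcd(1,7) + gcd(4,27) + gcd(9,14) = 9+1+1+1+1+1+1 = 15.
By Pick's theorem A = I + B/2 − 1, so I = 6897/2 − 15/2 + 1 = 3442.

3442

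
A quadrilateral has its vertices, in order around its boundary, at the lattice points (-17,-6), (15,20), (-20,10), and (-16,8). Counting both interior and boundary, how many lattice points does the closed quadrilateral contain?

272

The shoelace formula gives twice the area as |[(-17)·20 − 15·(-6)] + [15·10 − (-20)·20] + [(-20)·8 − (-16)·10] + [(-16)·(-6) − (-17)·8]| = 532, so the area is 266.
Along each edge there are gcd(|Δx|,|Δy|)+1 lattice points, so counting each shared vertex once the boundary has gcd(32,26) + gcd(35,10) + gcd(4,2) + gcd(1,14) = 2+5+2+1 = 10.
Pick's theorem gives I = A − B/2 + 1 = 266 − 10/2 + 1 = 262, so the closed region contains I + B = 262 + 10 = 272 lattice points.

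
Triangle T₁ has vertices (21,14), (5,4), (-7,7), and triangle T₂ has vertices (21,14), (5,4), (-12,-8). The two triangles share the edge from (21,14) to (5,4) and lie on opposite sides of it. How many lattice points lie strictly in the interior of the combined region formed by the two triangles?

The union is the simple quadrilateral with vertices (21,14), (-7,7), (5,4), (-12,-8) in order.
By the shoelace formula, twice the signed area is |(21·7 − (-7)·14) + ((-7)·4 − 5·7) + (5·(-8) − (-12)·4) + ((-12)·14 − 21·(-8))| = 190, so the area is 95.
Summing gcd(|Δx|,|Δy|) over the edges gives the boundary count: gcd(28,7) + gcd(12,3) + gcd(17,12) + gcd(33,22) = 7+3+1+11 = 22.
By Pick's theorem I = A − B/2 + 1 = 95 − 22/2 + 1 = 85.

85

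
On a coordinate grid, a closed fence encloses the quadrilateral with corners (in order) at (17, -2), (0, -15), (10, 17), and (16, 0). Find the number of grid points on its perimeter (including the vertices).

5

Along each edge there are gcd(|Δx|,|Δy|)+1 lattice points, so counting each shared vertex once the boundary has gcd(17,13) + gcd(10,32) + gcd(6,17) + gcd(1,2) = 1+2+1+1 = 5.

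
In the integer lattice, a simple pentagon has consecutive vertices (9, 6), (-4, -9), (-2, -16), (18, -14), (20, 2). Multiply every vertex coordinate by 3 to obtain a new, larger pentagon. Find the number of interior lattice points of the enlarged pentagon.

The shoelace formula gives twice the area as |[9·(-9) − (-4)·6] + [(-4)·(-16) − (-2)·(-9)] + [(-2)·(-14) − 18·(-16)] + [18·2 − 20·(-14)] + [20·6 − 9·2]| = 723, so the area is 723/2.
The number of boundary lattice points is Σ gcd(|Δx|,|Δy|) = gcd(13,15) + gcd(2,7) + gcd(20,2) + gcd(2,16) + gcd(11,4) = 1+1+2+2+1 = 7.
Scaling by 3 multiplies the area by 3² = 9 (so the new area is 3253.5) and multiplies the boundary lattice-point count by 3, giving 21.
By Pick's theorem, the interior count of the dilated polygon is 3253.5 − 21/2 + 1 = 3244.

3244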